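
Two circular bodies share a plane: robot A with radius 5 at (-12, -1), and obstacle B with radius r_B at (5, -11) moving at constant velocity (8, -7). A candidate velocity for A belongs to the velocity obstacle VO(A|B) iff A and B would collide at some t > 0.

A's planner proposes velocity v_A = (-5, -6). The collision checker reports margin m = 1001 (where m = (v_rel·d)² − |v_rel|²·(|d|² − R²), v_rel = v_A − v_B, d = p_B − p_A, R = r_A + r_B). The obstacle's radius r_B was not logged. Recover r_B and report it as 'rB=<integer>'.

m = 1001
d = (17, -10);  v_rel = (-13, 1),  |v_rel|² = 170
v_rel×d = (-13)·(-10) − (1)·(17) = 113
since m = R²·170 − 113²:  R² = (12769 + 1001) / 170 = 81
R = √81 = 9  ⇒  r_B = 9 − 5 = 4

rB=4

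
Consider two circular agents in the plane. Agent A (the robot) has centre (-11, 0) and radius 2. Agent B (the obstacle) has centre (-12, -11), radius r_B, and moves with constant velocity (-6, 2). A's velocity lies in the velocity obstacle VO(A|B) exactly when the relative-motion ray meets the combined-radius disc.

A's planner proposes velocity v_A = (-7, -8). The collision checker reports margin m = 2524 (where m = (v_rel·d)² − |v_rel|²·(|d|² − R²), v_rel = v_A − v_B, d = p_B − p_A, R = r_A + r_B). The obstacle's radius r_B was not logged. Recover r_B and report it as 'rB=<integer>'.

m = 2524
d = (-1, -11);  v_rel = (-1, -10),  |v_rel|² = 101
v_rel×d = (-1)·(-11) − (-10)·(-1) = 1
since m = R²·101 − 1²:  R² = (1 + 2524) / 101 = 25
R = √25 = 5  ⇒  r_B = 5 − 2 = 3

rB=3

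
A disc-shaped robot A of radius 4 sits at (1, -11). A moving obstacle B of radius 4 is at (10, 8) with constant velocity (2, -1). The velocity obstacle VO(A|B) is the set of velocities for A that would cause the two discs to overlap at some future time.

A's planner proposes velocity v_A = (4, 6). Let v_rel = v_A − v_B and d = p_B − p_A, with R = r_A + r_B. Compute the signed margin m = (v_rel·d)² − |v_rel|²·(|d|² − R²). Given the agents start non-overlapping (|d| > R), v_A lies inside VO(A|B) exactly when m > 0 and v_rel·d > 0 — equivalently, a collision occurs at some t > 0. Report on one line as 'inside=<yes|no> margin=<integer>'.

d = (9, 19),  |d|² = 442;  R = 4+4 = 8,  c = 442−8² = 378
v_rel = (2, 7),  |v_rel|² = 53;  v_rel·d = (2)·(9) + (7)·(19) = 151
53·t² − 302·t + 378 = 0  ⇒  m = 151² − 53·378 = 2767
m = 2767 > 0,  v_rel·d = 151 > 0  ⇒  inside

inside=yes margin=2767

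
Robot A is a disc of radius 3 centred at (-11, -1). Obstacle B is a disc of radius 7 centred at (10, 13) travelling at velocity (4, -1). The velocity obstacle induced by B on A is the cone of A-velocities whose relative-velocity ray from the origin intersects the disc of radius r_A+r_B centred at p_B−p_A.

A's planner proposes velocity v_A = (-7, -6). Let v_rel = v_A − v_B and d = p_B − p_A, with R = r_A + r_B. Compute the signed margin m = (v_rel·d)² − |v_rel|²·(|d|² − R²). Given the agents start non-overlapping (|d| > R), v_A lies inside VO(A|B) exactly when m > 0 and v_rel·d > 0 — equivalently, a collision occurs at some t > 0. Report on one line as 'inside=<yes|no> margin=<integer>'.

d = (21, 14),  |d|² = 637;  R = 3+7 = 10,  c = 637−10² = 537
v_rel = (-11, -5),  |v_rel|² = 146;  v_rel·d = (-11)·(21) + (-5)·(14) = -301
146·t² + 602·t + 537 = 0  ⇒  m = (-301)² − 146·537 = 12199
m = 12199 > 0,  v_rel·d = -301 < 0  ⇒  outside

inside=no margin=12199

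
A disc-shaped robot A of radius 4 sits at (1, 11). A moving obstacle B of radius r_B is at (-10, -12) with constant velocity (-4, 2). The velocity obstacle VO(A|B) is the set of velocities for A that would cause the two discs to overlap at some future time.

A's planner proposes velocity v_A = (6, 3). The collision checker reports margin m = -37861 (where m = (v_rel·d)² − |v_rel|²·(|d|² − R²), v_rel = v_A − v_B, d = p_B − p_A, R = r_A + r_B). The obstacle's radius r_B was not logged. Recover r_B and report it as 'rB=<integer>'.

m = -37861
d = (-11, -23);  v_rel = (10, 1),  |v_rel|² = 101
v_rel×d = (10)·(-23) − (1)·(-11) = -219
since m = R²·101 − (-219)²:  R² = (47961 + -37861) / 101 = 100
R = √100 = 10  ⇒  r_B = 10 − 4 = 6

rB=6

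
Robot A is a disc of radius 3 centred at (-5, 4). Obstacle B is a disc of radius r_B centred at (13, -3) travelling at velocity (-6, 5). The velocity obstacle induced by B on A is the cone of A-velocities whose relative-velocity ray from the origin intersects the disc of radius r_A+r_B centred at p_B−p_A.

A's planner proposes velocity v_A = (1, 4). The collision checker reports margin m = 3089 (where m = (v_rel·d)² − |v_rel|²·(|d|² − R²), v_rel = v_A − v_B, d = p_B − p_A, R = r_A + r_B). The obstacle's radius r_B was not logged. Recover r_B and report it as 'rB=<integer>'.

m = 3089
d = (18, -7);  v_rel = (7, -1),  |v_rel|² = 50
v_rel×d = (7)·(-7) − (-1)·(18) = -31
since m = R²·50 − (-31)²:  R² = (961 + 3089) / 50 = 81
R = √81 = 9  ⇒  r_B = 9 − 3 = 6

rB=6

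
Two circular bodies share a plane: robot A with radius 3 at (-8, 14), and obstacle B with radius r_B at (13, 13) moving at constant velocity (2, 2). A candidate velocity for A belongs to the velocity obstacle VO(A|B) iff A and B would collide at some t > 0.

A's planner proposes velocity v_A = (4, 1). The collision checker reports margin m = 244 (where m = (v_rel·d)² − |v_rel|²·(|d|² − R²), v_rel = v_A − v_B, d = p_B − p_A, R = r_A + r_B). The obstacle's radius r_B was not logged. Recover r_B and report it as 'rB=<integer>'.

m = 244
d = (21, -1);  v_rel = (2, -1),  |v_rel|² = 5
v_rel×d = (2)·(-1) − (-1)·(21) = 19
since m = R²·5 − 19²:  R² = (361 + 244) / 5 = 121
R = √121 = 11  ⇒  r_B = 11 − 3 = 8

rB=8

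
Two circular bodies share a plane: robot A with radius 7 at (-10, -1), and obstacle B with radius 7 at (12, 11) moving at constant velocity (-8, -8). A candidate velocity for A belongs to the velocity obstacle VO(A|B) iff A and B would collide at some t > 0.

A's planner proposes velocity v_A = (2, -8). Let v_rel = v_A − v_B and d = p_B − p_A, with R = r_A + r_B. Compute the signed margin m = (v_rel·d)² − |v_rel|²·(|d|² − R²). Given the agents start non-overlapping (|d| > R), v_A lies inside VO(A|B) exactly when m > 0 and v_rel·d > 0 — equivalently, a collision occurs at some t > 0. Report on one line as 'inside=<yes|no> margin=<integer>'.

d = (22, 12),  |d|² = 628;  R = 7+7 = 14,  c = 628−14² = 432
v_rel = (10, 0),  |v_rel|² = 100;  v_rel·d = (10)·(22) + (0)·(12) = 220
100·t² − 440·t + 432 = 0  ⇒  m = 220² − 100·432 = 5200
m = 5200 > 0,  v_rel·d = 220 > 0  ⇒  inside

inside=yes margin=5200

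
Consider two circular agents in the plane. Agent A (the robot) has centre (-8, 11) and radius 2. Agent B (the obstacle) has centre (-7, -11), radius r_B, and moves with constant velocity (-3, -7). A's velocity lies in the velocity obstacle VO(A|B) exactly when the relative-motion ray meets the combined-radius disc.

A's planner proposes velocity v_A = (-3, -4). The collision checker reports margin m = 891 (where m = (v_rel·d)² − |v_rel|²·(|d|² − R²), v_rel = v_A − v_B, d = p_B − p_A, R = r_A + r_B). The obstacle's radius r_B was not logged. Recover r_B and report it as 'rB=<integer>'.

m = 891
d = (1, -22);  v_rel = (0, 3),  |v_rel|² = 9
v_rel×d = (0)·(-22) − (3)·(1) = -3
since m = R²·9 − (-3)²:  R² = (9 + 891) / 9 = 100
R = √100 = 10  ⇒  r_B = 10 − 2 = 8

rB=8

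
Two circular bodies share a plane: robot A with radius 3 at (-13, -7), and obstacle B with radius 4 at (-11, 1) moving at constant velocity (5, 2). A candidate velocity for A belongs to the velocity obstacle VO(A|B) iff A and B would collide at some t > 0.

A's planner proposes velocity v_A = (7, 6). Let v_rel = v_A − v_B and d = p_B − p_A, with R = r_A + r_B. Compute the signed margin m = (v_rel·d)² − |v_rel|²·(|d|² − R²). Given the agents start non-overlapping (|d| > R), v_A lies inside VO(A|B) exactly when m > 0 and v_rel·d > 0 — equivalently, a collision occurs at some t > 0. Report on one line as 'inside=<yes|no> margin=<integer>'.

d = (2, 8),  |d|² = 68;  R = 3+4 = 7,  c = 68−7² = 19
v_rel = (2, 4),  |v_rel|² = 20;  v_rel·d = (2)·(2) + (4)·(8) = 36
20·t² − 72·t + 19 = 0  ⇒  m = 36² − 20·19 = 916
m = 916 > 0,  v_rel·d = 36 > 0  ⇒  inside

inside=yes margin=916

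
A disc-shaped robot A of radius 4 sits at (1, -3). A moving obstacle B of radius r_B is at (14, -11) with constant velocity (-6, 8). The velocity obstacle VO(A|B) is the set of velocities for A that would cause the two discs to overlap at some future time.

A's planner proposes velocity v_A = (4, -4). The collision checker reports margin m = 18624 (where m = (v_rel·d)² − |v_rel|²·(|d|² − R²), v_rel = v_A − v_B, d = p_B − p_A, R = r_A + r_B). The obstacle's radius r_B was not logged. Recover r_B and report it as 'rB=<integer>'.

m = 18624
d = (13, -8);  v_rel = (10, -12),  |v_rel|² = 244
v_rel×d = (10)·(-8) − (-12)·(13) = 76
since m = R²·244 − 76²:  R² = (5776 + 18624) / 244 = 100
R = √100 = 10  ⇒  r_B = 10 − 4 = 6

rB=6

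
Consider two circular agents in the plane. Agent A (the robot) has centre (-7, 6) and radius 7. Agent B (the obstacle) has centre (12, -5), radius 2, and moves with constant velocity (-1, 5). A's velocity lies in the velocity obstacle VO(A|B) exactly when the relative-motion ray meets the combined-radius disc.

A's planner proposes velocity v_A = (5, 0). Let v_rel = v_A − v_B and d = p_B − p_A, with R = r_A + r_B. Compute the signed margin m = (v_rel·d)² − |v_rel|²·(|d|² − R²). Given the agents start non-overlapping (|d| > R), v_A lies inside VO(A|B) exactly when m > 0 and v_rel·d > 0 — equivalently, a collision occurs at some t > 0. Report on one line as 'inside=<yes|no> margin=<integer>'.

d = (19, -11),  |d|² = 482;  R = 7+2 = 9,  c = 482−9² = 401
v_rel = (6, -5),  |v_rel|² = 61;  v_rel·d = (6)·(19) + (-5)·(-11) = 169
61·t² − 338·t + 401 = 0  ⇒  m = 169² − 61·401 = 4100
m = 4100 > 0,  v_rel·d = 169 > 0  ⇒  inside

inside=yes margin=4100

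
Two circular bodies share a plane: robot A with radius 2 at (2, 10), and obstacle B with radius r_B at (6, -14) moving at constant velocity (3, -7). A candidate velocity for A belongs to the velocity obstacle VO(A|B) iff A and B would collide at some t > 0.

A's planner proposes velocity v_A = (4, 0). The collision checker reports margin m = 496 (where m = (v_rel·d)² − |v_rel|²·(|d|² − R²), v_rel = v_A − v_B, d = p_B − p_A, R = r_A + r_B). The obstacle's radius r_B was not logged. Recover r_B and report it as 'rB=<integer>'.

m = 496
d = (4, -24);  v_rel = (1, 7),  |v_rel|² = 50
v_rel×d = (1)·(-24) − (7)·(4) = -52
since m = R²·50 − (-52)²:  R² = (2704 + 496) / 50 = 64
R = √64 = 8  ⇒  r_B = 8 − 2 = 6

rB=6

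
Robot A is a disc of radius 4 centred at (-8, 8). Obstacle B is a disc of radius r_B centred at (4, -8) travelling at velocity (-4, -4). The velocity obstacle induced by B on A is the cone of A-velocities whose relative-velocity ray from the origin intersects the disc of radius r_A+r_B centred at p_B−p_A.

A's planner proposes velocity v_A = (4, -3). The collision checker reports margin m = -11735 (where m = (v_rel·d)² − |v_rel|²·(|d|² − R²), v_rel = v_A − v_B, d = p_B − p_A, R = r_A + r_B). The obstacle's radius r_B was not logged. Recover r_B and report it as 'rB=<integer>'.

m = -11735
d = (12, -16);  v_rel = (8, 1),  |v_rel|² = 65
v_rel×d = (8)·(-16) − (1)·(12) = -140
since m = R²·65 − (-140)²:  R² = (19600 + -11735) / 65 = 121
R = √121 = 11  ⇒  r_B = 11 − 4 = 7

rB=7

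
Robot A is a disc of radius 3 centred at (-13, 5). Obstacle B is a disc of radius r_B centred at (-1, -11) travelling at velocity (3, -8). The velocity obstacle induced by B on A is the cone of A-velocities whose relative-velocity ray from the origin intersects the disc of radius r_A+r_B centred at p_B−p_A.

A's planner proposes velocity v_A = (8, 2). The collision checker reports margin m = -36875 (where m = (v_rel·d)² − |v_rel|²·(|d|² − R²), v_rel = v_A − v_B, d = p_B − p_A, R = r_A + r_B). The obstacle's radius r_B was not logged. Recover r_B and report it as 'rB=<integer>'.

m = -36875
d = (12, -16);  v_rel = (5, 10),  |v_rel|² = 125
v_rel×d = (5)·(-16) − (10)·(12) = -200
since m = R²·125 − (-200)²:  R² = (40000 + -36875) / 125 = 25
R = √25 = 5  ⇒  r_B = 5 − 3 = 2

rB=2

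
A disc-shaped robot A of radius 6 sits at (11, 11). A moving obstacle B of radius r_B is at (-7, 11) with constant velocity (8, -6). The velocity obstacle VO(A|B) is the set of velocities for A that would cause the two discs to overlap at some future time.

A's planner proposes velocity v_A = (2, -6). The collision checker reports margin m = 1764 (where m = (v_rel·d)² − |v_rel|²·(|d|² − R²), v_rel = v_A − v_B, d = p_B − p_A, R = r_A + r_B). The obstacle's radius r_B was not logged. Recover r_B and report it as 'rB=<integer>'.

m = 1764
d = (-18, 0);  v_rel = (-6, 0),  |v_rel|² = 36
v_rel×d = (-6)·(0) − (0)·(-18) = 0
since m = R²·36 − 0²:  R² = (0 + 1764) / 36 = 49
R = √49 = 7  ⇒  r_B = 7 − 6 = 1

rB=1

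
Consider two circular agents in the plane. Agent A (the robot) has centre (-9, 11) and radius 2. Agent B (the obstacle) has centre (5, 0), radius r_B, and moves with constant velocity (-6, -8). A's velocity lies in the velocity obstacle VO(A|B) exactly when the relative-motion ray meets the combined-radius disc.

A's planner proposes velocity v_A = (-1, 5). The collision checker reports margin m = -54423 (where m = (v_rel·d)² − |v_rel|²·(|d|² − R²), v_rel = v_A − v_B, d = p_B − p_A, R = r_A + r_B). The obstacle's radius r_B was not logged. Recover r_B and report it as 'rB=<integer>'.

m = -54423
d = (14, -11);  v_rel = (5, 13),  |v_rel|² = 194
v_rel×d = (5)·(-11) − (13)·(14) = -237
since m = R²·194 − (-237)²:  R² = (56169 + -54423) / 194 = 9
R = √9 = 3  ⇒  r_B = 3 − 2 = 1

rB=1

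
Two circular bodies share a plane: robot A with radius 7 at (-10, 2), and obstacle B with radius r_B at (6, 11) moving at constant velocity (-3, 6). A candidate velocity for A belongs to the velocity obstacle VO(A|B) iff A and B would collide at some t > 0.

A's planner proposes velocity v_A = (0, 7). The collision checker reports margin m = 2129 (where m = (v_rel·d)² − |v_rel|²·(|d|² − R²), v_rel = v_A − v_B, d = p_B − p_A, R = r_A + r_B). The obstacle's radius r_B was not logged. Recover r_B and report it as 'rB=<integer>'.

m = 2129
d = (16, 9);  v_rel = (3, 1),  |v_rel|² = 10
v_rel×d = (3)·(9) − (1)·(16) = 11
since m = R²·10 − 11²:  R² = (121 + 2129) / 10 = 225
R = √225 = 15  ⇒  r_B = 15 − 7 = 8

rB=8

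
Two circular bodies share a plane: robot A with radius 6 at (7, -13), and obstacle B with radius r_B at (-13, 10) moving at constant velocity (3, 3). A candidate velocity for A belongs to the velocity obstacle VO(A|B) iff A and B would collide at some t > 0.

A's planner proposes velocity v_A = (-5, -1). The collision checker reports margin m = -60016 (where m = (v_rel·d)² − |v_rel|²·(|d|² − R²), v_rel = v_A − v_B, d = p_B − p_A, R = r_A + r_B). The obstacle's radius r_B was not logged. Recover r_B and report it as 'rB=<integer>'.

m = -60016
d = (-20, 23);  v_rel = (-8, -4),  |v_rel|² = 80
v_rel×d = (-8)·(23) − (-4)·(-20) = -264
since m = R²·80 − (-264)²:  R² = (69696 + -60016) / 80 = 121
R = √121 = 11  ⇒  r_B = 11 − 6 = 5

rB=5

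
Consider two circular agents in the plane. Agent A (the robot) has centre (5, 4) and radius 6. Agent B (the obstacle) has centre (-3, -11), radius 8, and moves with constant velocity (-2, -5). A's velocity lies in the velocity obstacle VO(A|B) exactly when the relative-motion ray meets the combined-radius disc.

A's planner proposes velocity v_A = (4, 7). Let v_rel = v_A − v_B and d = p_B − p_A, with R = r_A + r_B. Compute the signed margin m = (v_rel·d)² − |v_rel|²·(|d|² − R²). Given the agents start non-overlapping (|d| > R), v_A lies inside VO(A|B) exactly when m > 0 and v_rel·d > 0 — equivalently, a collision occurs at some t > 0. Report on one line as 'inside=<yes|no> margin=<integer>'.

d = (-8, -15),  |d|² = 289;  R = 6+8 = 14,  c = 289−14² = 93
v_rel = (6, 12),  |v_rel|² = 180;  v_rel·d = (6)·(-8) + (12)·(-15) = -228
180·t² + 456·t + 93 = 0  ⇒  m = (-228)² − 180·93 = 35244
m = 35244 > 0,  v_rel·d = -228 < 0  ⇒  outside

inside=no margin=35244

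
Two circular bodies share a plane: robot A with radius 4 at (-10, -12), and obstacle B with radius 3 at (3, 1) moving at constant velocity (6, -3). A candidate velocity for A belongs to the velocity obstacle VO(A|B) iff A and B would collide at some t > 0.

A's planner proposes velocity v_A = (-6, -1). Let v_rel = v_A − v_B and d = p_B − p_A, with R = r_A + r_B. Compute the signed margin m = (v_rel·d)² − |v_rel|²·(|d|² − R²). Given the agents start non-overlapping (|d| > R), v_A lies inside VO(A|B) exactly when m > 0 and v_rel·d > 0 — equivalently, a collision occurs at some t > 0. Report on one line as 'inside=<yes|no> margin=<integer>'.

d = (13, 13),  |d|² = 338;  R = 4+3 = 7,  c = 338−7² = 289
v_rel = (-12, 2),  |v_rel|² = 148;  v_rel·d = (-12)·(13) + (2)·(13) = -130
148·t² + 260·t + 289 = 0  ⇒  m = (-130)² − 148·289 = -25872
m = -25872 < 0,  v_rel·d = -130 < 0  ⇒  outside

inside=no margin=-25872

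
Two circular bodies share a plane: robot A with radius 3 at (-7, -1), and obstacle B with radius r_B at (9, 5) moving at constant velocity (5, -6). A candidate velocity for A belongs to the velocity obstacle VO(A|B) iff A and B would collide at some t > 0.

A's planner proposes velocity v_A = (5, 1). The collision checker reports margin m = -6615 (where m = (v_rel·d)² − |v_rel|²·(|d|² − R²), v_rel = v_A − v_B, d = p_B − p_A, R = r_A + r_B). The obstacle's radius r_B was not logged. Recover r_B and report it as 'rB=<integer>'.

m = -6615
d = (16, 6);  v_rel = (0, 7),  |v_rel|² = 49
v_rel×d = (0)·(6) − (7)·(16) = -112
since m = R²·49 − (-112)²:  R² = (12544 + -6615) / 49 = 121
R = √121 = 11  ⇒  r_B = 11 − 3 = 8

rB=8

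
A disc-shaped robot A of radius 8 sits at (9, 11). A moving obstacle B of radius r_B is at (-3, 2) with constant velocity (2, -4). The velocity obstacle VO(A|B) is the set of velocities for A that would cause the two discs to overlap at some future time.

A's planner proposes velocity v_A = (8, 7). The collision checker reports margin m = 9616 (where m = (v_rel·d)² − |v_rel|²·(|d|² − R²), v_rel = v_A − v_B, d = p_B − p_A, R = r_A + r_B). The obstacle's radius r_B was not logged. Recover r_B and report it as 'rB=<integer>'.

m = 9616
d = (-12, -9);  v_rel = (6, 11),  |v_rel|² = 157
v_rel×d = (6)·(-9) − (11)·(-12) = 78
since m = R²·157 − 78²:  R² = (6084 + 9616) / 157 = 100
R = √100 = 10  ⇒  r_B = 10 − 8 = 2

rB=2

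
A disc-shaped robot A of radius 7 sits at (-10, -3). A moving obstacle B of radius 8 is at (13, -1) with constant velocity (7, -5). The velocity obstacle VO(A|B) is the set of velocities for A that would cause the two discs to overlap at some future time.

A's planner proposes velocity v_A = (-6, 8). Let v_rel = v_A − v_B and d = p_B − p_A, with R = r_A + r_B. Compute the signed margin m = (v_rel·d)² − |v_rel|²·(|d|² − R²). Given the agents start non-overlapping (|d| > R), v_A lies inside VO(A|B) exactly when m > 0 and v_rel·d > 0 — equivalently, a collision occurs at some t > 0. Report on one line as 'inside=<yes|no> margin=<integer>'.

d = (23, 2),  |d|² = 533;  R = 7+8 = 15,  c = 533−15² = 308
v_rel = (-13, 13),  |v_rel|² = 338;  v_rel·d = (-13)·(23) + (13)·(2) = -273
338·t² + 546·t + 308 = 0  ⇒  m = (-273)² − 338·308 = -29575
m = -29575 < 0,  v_rel·d = -273 < 0  ⇒  outside

inside=no margin=-29575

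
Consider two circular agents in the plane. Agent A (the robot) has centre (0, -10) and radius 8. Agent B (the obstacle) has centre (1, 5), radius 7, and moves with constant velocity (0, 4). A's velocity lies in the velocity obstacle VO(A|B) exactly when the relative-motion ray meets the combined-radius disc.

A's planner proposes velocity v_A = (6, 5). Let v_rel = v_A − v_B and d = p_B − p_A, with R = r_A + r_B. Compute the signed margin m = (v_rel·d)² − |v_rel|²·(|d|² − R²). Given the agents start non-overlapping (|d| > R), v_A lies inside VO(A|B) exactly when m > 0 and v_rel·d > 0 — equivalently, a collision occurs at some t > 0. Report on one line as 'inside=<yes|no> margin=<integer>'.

d = (1, 15),  |d|² = 226;  R = 8+7 = 15,  c = 226−15² = 1
v_rel = (6, 1),  |v_rel|² = 37;  v_rel·d = (6)·(1) + (1)·(15) = 21
37·t² − 42·t + 1 = 0  ⇒  m = 21² − 37·1 = 404
m = 404 > 0,  v_rel·d = 21 > 0  ⇒  inside

inside=yes margin=404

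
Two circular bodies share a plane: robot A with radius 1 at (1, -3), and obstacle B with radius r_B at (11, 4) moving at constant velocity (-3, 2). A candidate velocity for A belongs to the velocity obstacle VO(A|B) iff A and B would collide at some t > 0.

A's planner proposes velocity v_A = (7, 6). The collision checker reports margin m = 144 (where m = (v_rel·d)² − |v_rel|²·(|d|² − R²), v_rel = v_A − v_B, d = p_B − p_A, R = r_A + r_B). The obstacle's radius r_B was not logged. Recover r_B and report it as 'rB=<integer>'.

m = 144
d = (10, 7);  v_rel = (10, 4),  |v_rel|² = 116
v_rel×d = (10)·(7) − (4)·(10) = 30
since m = R²·116 − 30²:  R² = (900 + 144) / 116 = 9
R = √9 = 3  ⇒  r_B = 3 − 1 = 2

rB=2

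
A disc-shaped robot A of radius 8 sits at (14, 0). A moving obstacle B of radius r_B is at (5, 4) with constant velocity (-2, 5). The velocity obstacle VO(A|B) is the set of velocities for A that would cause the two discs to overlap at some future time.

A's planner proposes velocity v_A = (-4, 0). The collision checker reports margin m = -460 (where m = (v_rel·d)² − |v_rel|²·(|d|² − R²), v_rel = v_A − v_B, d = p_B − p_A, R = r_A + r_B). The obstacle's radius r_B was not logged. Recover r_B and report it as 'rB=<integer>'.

m = -460
d = (-9, 4);  v_rel = (-2, -5),  |v_rel|² = 29
v_rel×d = (-2)·(4) − (-5)·(-9) = -53
since m = R²·29 − (-53)²:  R² = (2809 + -460) / 29 = 81
R = √81 = 9  ⇒  r_B = 9 − 8 = 1

rB=1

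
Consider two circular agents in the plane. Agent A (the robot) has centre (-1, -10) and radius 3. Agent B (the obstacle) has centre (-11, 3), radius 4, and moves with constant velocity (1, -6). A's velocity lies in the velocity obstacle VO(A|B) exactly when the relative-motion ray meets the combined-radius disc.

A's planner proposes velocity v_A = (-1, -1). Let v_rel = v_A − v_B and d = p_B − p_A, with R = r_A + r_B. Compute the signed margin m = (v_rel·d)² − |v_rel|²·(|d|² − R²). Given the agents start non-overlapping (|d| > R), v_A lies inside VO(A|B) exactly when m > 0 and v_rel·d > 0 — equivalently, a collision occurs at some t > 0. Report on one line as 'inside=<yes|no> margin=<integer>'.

d = (-10, 13),  |d|² = 269;  R = 3+4 = 7,  c = 269−7² = 220
v_rel = (-2, 5),  |v_rel|² = 29;  v_rel·d = (-2)·(-10) + (5)·(13) = 85
29·t² − 170·t + 220 = 0  ⇒  m = 85² − 29·220 = 845
m = 845 > 0,  v_rel·d = 85 > 0  ⇒  inside

inside=yes margin=845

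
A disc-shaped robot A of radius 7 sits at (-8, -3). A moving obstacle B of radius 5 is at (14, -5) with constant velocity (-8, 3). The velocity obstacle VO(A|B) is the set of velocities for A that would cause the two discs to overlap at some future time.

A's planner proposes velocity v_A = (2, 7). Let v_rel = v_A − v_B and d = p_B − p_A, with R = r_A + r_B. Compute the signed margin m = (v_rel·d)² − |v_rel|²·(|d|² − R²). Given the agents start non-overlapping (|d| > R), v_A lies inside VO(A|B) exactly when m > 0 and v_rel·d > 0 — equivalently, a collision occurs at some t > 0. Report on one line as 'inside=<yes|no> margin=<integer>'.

d = (22, -2),  |d|² = 488;  R = 7+5 = 12,  c = 488−12² = 344
v_rel = (10, 4),  |v_rel|² = 116;  v_rel·d = (10)·(22) + (4)·(-2) = 212
116·t² − 424·t + 344 = 0  ⇒  m = 212² − 116·344 = 5040
m = 5040 > 0,  v_rel·d = 212 > 0  ⇒  inside

inside=yes margin=5040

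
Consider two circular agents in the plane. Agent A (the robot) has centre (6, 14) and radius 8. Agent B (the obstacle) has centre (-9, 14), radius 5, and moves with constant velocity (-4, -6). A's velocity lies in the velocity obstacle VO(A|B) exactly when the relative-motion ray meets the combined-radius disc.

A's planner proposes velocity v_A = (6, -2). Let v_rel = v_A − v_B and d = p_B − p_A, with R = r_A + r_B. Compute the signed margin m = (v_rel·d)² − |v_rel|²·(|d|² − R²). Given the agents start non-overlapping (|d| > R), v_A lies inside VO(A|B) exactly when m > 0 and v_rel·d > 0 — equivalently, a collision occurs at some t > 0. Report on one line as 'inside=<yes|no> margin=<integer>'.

d = (-15, 0),  |d|² = 225;  R = 8+5 = 13,  c = 225−13² = 56
v_rel = (10, 4),  |v_rel|² = 116;  v_rel·d = (10)·(-15) + (4)·(0) = -150
116·t² + 300·t + 56 = 0  ⇒  m = (-150)² − 116·56 = 16004
m = 16004 > 0,  v_rel·d = -150 < 0  ⇒  outside

inside=no margin=16004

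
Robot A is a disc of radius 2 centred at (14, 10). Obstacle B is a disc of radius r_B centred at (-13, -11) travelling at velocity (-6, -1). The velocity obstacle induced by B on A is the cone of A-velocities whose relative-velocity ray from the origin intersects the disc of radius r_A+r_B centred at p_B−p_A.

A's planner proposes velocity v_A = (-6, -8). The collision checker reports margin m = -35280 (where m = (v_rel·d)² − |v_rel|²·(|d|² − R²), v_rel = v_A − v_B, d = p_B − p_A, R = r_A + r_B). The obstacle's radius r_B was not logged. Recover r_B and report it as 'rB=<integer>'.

m = -35280
d = (-27, -21);  v_rel = (0, -7),  |v_rel|² = 49
v_rel×d = (0)·(-21) − (-7)·(-27) = -189
since m = R²·49 − (-189)²:  R² = (35721 + -35280) / 49 = 9
R = √9 = 3  ⇒  r_B = 3 − 2 = 1

rB=1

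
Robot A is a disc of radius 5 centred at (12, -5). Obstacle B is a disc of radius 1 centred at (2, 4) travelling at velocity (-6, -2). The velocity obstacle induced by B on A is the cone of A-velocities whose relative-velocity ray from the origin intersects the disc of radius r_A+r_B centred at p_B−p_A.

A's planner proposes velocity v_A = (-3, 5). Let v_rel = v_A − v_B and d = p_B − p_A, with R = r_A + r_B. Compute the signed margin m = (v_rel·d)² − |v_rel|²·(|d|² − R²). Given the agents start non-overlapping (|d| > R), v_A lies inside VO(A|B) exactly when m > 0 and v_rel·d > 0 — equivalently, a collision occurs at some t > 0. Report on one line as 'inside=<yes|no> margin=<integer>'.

d = (-10, 9),  |d|² = 181;  R = 5+1 = 6,  c = 181−6² = 145
v_rel = (3, 7),  |v_rel|² = 58;  v_rel·d = (3)·(-10) + (7)·(9) = 33
58·t² − 66·t + 145 = 0  ⇒  m = 33² − 58·145 = -7321
m = -7321 < 0,  v_rel·d = 33 > 0  ⇒  outside

inside=no margin=-7321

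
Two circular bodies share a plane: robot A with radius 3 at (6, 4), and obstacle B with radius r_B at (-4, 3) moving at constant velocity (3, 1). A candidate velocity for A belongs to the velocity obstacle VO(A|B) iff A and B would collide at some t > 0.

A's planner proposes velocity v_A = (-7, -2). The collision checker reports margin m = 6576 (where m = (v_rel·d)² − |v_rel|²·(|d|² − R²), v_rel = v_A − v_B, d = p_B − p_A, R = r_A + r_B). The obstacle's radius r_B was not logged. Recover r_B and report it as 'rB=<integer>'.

m = 6576
d = (-10, -1);  v_rel = (-10, -3),  |v_rel|² = 109
v_rel×d = (-10)·(-1) − (-3)·(-10) = -20
since m = R²·109 − (-20)²:  R² = (400 + 6576) / 109 = 64
R = √64 = 8  ⇒  r_B = 8 − 3 = 5

rB=5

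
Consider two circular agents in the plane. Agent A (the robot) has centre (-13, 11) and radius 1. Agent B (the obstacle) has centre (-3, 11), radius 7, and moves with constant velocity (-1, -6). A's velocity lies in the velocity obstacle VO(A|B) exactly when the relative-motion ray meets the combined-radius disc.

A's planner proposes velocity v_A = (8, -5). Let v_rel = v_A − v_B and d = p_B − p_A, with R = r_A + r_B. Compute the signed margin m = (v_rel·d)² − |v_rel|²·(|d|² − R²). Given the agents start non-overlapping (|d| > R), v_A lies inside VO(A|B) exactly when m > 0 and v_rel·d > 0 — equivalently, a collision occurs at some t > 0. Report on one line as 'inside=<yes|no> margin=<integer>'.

d = (10, 0),  |d|² = 100;  R = 1+7 = 8,  c = 100−8² = 36
v_rel = (9, 1),  |v_rel|² = 82;  v_rel·d = (9)·(10) + (1)·(0) = 90
82·t² − 180·t + 36 = 0  ⇒  m = 90² − 82·36 = 5148
m = 5148 > 0,  v_rel·d = 90 > 0  ⇒  inside

inside=yes margin=5148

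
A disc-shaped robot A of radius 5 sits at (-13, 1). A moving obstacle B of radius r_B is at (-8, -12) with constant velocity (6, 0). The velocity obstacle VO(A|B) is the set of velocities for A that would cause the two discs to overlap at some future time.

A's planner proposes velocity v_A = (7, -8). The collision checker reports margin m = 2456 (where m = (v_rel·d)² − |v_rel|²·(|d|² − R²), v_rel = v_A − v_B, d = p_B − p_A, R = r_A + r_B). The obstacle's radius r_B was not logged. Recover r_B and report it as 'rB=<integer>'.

m = 2456
d = (5, -13);  v_rel = (1, -8),  |v_rel|² = 65
v_rel×d = (1)·(-13) − (-8)·(5) = 27
since m = R²·65 − 27²:  R² = (729 + 2456) / 65 = 49
R = √49 = 7  ⇒  r_B = 7 − 5 = 2

rB=2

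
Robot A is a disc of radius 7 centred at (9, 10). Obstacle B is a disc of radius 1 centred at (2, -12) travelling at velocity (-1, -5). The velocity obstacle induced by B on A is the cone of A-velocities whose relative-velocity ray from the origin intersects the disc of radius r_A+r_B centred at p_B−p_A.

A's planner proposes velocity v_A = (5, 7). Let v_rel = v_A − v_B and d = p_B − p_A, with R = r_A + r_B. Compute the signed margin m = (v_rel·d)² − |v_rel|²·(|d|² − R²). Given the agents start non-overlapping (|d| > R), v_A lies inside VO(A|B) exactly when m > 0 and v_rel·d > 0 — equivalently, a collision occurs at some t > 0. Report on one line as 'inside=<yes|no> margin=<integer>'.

d = (-7, -22),  |d|² = 533;  R = 7+1 = 8,  c = 533−8² = 469
v_rel = (6, 12),  |v_rel|² = 180;  v_rel·d = (6)·(-7) + (12)·(-22) = -306
180·t² + 612·t + 469 = 0  ⇒  m = (-306)² − 180·469 = 9216
m = 9216 > 0,  v_rel·d = -306 < 0  ⇒  outside

inside=no margin=9216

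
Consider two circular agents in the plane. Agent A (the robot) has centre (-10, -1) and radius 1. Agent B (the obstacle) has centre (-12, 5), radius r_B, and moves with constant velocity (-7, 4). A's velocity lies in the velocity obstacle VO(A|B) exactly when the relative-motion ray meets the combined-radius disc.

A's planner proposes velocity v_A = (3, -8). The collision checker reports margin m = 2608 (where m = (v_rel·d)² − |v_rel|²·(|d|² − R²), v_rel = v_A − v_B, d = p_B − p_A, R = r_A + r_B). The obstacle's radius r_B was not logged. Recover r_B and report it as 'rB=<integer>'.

m = 2608
d = (-2, 6);  v_rel = (10, -12),  |v_rel|² = 244
v_rel×d = (10)·(6) − (-12)·(-2) = 36
since m = R²·244 − 36²:  R² = (1296 + 2608) / 244 = 16
R = √16 = 4  ⇒  r_B = 4 − 1 = 3

rB=3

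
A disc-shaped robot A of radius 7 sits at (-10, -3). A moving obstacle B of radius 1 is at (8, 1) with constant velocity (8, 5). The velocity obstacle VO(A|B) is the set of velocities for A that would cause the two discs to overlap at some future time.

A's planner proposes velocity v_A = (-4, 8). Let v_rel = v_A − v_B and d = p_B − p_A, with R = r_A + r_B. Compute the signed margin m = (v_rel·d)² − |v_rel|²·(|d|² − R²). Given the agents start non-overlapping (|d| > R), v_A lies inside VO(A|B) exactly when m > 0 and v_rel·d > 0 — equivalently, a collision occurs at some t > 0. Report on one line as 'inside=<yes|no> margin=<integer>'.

d = (18, 4),  |d|² = 340;  R = 7+1 = 8,  c = 340−8² = 276
v_rel = (-12, 3),  |v_rel|² = 153;  v_rel·d = (-12)·(18) + (3)·(4) = -204
153·t² + 408·t + 276 = 0  ⇒  m = (-204)² − 153·276 = -612
m = -612 < 0,  v_rel·d = -204 < 0  ⇒  outside

inside=no margin=-612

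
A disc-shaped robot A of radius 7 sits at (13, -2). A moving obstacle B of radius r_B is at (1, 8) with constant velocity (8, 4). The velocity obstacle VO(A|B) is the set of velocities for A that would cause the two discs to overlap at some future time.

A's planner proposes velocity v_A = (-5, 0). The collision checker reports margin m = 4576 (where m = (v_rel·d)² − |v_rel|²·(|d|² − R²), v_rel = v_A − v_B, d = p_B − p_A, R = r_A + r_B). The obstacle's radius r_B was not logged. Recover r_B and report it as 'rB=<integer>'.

m = 4576
d = (-12, 10);  v_rel = (-13, -4),  |v_rel|² = 185
v_rel×d = (-13)·(10) − (-4)·(-12) = -178
since m = R²·185 − (-178)²:  R² = (31684 + 4576) / 185 = 196
R = √196 = 14  ⇒  r_B = 14 − 7 = 7

rB=7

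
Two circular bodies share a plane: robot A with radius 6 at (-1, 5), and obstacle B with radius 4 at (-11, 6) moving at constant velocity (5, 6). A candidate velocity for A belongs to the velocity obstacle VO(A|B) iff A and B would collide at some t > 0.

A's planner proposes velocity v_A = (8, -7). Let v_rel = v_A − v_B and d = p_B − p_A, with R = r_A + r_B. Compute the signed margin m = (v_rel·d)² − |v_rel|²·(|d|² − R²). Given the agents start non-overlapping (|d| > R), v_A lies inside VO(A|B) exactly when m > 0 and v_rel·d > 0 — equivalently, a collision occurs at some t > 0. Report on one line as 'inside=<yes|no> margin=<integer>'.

d = (-10, 1),  |d|² = 101;  R = 6+4 = 10,  c = 101−10² = 1
v_rel = (3, -13),  |v_rel|² = 178;  v_rel·d = (3)·(-10) + (-13)·(1) = -43
178·t² + 86·t + 1 = 0  ⇒  m = (-43)² − 178·1 = 1671
m = 1671 > 0,  v_rel·d = -43 < 0  ⇒  outside

inside=no margin=1671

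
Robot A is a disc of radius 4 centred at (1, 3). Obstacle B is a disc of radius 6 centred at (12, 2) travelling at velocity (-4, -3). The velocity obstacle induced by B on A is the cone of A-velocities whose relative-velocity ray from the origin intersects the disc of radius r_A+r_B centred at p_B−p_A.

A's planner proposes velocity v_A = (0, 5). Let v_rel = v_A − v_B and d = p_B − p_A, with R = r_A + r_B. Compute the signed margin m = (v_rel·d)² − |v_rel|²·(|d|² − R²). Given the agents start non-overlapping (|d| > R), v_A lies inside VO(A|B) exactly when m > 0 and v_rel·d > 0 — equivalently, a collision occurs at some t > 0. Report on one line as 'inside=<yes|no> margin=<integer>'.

d = (11, -1),  |d|² = 122;  R = 4+6 = 10,  c = 122−10² = 22
v_rel = (4, 8),  |v_rel|² = 80;  v_rel·d = (4)·(11) + (8)·(-1) = 36
80·t² − 72·t + 22 = 0  ⇒  m = 36² − 80·22 = -464
m = -464 < 0,  v_rel·d = 36 > 0  ⇒  outside

inside=no margin=-464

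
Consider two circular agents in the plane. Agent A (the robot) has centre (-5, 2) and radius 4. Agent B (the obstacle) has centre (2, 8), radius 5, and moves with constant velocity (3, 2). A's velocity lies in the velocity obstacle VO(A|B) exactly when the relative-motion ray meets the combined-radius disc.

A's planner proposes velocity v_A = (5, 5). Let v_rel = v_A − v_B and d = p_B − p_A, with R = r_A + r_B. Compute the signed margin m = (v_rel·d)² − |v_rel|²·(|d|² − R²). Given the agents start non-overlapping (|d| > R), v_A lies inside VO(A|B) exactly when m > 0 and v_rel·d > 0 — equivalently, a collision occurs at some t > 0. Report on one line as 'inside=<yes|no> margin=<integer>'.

d = (7, 6),  |d|² = 85;  R = 4+5 = 9,  c = 85−9² = 4
v_rel = (2, 3),  |v_rel|² = 13;  v_rel·d = (2)·(7) + (3)·(6) = 32
13·t² − 64·t + 4 = 0  ⇒  m = 32² − 13·4 = 972
m = 972 > 0,  v_rel·d = 32 > 0  ⇒  inside

inside=yes margin=972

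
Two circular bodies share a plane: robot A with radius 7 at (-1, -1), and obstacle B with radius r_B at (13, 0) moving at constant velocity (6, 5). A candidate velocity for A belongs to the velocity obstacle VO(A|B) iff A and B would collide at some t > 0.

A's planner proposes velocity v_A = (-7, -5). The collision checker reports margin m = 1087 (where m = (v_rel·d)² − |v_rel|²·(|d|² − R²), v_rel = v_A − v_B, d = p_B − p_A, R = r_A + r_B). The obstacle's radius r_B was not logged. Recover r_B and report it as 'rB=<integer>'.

m = 1087
d = (14, 1);  v_rel = (-13, -10),  |v_rel|² = 269
v_rel×d = (-13)·(1) − (-10)·(14) = 127
since m = R²·269 − 127²:  R² = (16129 + 1087) / 269 = 64
R = √64 = 8  ⇒  r_B = 8 − 7 = 1

rB=1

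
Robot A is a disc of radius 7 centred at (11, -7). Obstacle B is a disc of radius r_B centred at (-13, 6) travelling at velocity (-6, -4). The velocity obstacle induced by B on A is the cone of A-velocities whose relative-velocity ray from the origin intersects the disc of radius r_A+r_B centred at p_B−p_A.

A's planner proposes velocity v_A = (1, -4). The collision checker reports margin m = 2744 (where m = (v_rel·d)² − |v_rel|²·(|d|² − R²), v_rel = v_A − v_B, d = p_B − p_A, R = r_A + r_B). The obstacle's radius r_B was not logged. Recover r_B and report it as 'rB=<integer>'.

m = 2744
d = (-24, 13);  v_rel = (7, 0),  |v_rel|² = 49
v_rel×d = (7)·(13) − (0)·(-24) = 91
since m = R²·49 − 91²:  R² = (8281 + 2744) / 49 = 225
R = √225 = 15  ⇒  r_B = 15 − 7 = 8

rB=8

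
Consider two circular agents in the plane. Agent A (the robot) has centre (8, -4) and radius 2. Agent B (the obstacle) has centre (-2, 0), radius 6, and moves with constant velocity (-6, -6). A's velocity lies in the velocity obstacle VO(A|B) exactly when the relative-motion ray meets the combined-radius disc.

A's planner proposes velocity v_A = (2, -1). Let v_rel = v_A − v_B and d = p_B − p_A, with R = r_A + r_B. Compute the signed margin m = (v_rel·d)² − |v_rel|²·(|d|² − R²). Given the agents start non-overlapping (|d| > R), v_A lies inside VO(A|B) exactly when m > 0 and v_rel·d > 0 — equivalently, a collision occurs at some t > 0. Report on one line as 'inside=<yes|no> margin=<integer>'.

d = (-10, 4),  |d|² = 116;  R = 2+6 = 8,  c = 116−8² = 52
v_rel = (8, 5),  |v_rel|² = 89;  v_rel·d = (8)·(-10) + (5)·(4) = -60
89·t² + 120·t + 52 = 0  ⇒  m = (-60)² − 89·52 = -1028
m = -1028 < 0,  v_rel·d = -60 < 0  ⇒  outside

inside=no margin=-1028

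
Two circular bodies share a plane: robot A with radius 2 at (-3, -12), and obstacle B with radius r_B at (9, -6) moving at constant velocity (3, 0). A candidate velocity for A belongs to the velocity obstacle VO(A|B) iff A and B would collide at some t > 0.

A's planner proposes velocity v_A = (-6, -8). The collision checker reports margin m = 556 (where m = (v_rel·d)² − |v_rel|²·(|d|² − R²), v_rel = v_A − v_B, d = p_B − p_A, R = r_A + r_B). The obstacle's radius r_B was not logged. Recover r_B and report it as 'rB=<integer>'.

m = 556
d = (12, 6);  v_rel = (-9, -8),  |v_rel|² = 145
v_rel×d = (-9)·(6) − (-8)·(12) = 42
since m = R²·145 − 42²:  R² = (1764 + 556) / 145 = 16
R = √16 = 4  ⇒  r_B = 4 − 2 = 2

rB=2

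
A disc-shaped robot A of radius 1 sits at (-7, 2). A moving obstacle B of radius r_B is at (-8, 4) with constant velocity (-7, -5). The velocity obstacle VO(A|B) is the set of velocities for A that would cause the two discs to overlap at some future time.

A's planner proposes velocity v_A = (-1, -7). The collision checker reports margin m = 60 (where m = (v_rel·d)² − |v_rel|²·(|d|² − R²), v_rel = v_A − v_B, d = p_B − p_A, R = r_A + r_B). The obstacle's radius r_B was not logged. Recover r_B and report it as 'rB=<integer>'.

m = 60
d = (-1, 2);  v_rel = (6, -2),  |v_rel|² = 40
v_rel×d = (6)·(2) − (-2)·(-1) = 10
since m = R²·40 − 10²:  R² = (100 + 60) / 40 = 4
R = √4 = 2  ⇒  r_B = 2 − 1 = 1

rB=1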